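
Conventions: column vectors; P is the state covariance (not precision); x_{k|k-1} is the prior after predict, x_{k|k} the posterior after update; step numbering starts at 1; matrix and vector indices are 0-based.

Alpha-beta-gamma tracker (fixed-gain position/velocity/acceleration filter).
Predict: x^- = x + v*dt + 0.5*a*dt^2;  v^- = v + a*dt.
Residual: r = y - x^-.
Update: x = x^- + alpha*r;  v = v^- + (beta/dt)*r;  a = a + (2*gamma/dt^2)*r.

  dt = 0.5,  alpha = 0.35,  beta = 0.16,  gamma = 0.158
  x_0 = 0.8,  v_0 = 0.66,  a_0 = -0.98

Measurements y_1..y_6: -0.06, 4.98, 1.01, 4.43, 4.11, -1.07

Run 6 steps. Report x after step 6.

step 1: x_pred=1.0075  r=-1.0675  x^+=0.6339  v^+=-0.1716  a^+=-2.3293
step 2: x_pred=0.2569  r=4.7231  x^+=1.9100  v^+=0.1751  a^+=3.6407
step 3: x_pred=2.4526  r=-1.4426  x^+=1.9477  v^+=1.5338  a^+=1.8172
step 4: x_pred=2.9418  r=1.4882  x^+=3.4627  v^+=2.9186  a^+=3.6983
step 5: x_pred=5.3843  r=-1.2743  x^+=4.9383  v^+=4.3600  a^+=2.0876
step 6: x_pred=7.3792  r=-8.4492  x^+=4.4220  v^+=2.7001  a^+=-8.5922

x_post = 4.4220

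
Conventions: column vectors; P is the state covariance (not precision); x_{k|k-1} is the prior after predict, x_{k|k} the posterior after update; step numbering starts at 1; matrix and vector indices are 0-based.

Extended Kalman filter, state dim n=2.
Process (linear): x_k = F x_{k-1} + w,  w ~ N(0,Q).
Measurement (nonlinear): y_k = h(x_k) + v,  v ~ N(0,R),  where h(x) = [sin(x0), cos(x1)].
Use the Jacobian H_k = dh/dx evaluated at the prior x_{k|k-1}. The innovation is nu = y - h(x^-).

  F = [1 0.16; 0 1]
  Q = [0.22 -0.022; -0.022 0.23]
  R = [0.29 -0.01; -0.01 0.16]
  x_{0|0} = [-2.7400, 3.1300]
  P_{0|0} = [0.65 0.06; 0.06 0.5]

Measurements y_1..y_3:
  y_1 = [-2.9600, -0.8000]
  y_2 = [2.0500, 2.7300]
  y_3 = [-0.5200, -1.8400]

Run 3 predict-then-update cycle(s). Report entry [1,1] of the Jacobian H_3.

H_jac[1,1] = -0.8890

step 1: x^-=[-2.2392, 3.1300]  P^-=[0.9020 0.1180; 0.1180 0.7300]  H_jac=[-0.6197 0.0000; 0.0000 -0.0116]  S=[0.6364 -0.0092; -0.0092 0.1601]  K=[-0.8792 -0.0588; -0.1158 -0.0595]  nu=[-2.1752, 0.1999]  x^+=[-0.3386, 3.3699]  P^+=[0.4105 0.0532; 0.0532 0.7210]
step 2: x^-=[0.2006, 3.3699]  P^-=[0.6659 0.1466; 0.1466 0.9510]  H_jac=[0.9799 0.0000; 0.0000 0.2263]  S=[0.9295 0.0225; 0.0225 0.2087]  K=[0.7001 0.0834; 0.1299 1.0173]  nu=[1.8507, 3.7040]  x^+=[1.8053, 7.3784]  P^+=[0.2063 0.0281; 0.0281 0.7134]
step 3: x^-=[2.9859, 7.3784]  P^-=[0.4536 0.1202; 0.1202 0.9434]  H_jac=[-0.9879 0.0000; 0.0000 -0.8890]  S=[0.7327 0.0956; 0.0956 0.9056]  K=[-0.6045 -0.0542; -0.0419 -0.9217]  nu=[-0.6751, -2.2978]  x^+=[3.5185, 9.5245]  P^+=[0.1769 0.0030; 0.0030 0.1654]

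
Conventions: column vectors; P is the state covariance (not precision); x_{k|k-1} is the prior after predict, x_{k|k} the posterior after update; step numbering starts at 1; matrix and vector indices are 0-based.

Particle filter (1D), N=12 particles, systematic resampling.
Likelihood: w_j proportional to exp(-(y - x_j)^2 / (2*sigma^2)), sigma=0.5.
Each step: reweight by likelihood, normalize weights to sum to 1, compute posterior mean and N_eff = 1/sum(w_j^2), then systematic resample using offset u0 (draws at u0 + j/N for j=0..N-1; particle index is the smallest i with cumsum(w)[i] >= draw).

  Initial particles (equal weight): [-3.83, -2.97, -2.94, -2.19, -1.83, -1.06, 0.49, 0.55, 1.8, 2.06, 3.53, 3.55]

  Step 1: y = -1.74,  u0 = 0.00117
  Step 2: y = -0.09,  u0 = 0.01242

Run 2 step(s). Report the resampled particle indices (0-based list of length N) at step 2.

resampled_idx = [6, 10, 10, 10, 10, 10, 10, 11, 11, 11, 11, 11]

step 1: w=[0.0001, 0.0225, 0.0261, 0.3099, 0.4571, 0.1843, 0.0000, 0.0000, 0.0000, 0.0000, 0.0000, 0.0000]  mean=-1.8544  Neff=2.9400  idx=[1, 3, 3, 3, 3, 4, 4, 4, 4, 4, 5, 5]
step 2: w=[0.0000, 0.0005, 0.0005, 0.0005, 0.0005, 0.0074, 0.0074, 0.0074, 0.0074, 0.0074, 0.4806, 0.4806]  mean=-1.0906  Neff=2.1637  idx=[6, 10, 10, 10, 10, 10, 10, 11, 11, 11, 11, 11]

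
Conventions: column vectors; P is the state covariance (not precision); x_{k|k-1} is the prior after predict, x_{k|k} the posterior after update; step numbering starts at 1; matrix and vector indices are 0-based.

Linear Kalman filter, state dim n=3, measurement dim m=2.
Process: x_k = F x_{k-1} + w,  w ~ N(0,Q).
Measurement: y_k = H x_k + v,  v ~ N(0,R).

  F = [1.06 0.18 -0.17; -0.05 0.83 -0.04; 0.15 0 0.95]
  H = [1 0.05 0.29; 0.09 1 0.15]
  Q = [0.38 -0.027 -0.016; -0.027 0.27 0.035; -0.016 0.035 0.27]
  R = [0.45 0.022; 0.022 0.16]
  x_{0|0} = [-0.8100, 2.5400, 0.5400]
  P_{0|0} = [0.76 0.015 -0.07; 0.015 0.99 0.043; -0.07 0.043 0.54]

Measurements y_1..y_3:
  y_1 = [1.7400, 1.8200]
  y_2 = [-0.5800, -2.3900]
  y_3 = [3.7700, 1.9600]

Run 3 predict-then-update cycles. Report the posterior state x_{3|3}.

step 1: x^-=[-0.4932, 2.1271, 0.3915]  P^-=[1.3099 0.0934 -0.0433; 0.0934 0.9504 0.0483; -0.0433 0.0483 0.7545]  S=[1.8114 0.3208; 0.3208 1.1681]  K=[0.7229 -0.0232; -0.0641 0.8446; 0.0781 0.1134]  nu=[2.0133, -0.3214]  x^+=[0.9697, 1.7267, 0.5123]  P^+=[0.3734 0.0038 -0.1683; 0.0038 0.1444 -0.0734; -0.1683 -0.0734 0.7227]
step 2: x^-=[1.2516, 1.3641, 0.6322]  P^-=[0.8917 -0.0004 -0.2510; -0.0004 0.3754 -0.0437; -0.2510 -0.0437 0.8827]  S=[1.2700 0.1019; 0.1019 0.5426]  K=[0.6483 -0.0439; -0.0508 0.6894; -0.0076 0.1234]  nu=[-2.0832, -3.9616]  x^+=[0.0749, -1.2610, 0.1593]  P^+=[0.3626 0.0121 -0.2499; 0.0121 0.1215 -0.0891; -0.2499 -0.0891 0.8746]
step 3: x^-=[-0.1747, -1.0568, 0.1626]  P^-=[0.9168 0.0101 -0.3598; 0.0101 0.3599 -0.0564; -0.3598 -0.0564 0.9962]  S=[1.2422 0.0959; 0.0959 0.5249]  K=[0.6581 -0.0466; -0.0430 0.6791; -0.0692 0.1283]  nu=[3.9504, 3.0081]  x^+=[2.2848, 0.8163, 0.2751]  P^+=[0.3836 0.0188 -0.3085; 0.0188 0.1211 -0.1007; -0.3085 -0.1007 0.9833]

x_post = [2.2848, 0.8163, 0.2751]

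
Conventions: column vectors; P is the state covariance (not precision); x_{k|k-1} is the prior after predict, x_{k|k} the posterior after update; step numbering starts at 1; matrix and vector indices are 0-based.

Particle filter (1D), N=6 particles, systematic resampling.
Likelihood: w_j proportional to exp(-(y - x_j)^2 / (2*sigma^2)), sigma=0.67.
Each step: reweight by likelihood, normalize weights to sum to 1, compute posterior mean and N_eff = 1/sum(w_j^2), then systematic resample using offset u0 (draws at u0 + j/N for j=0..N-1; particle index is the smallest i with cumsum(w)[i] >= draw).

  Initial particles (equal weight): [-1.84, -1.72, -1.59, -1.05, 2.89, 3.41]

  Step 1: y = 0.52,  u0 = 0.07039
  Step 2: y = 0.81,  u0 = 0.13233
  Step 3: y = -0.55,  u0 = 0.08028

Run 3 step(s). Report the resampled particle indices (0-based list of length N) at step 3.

step 1: w=[0.0256, 0.0473, 0.0889, 0.8128, 0.0243, 0.0012]  mean=-1.0491  Neff=1.4881  idx=[1, 3, 3, 3, 3, 3]
step 2: w=[0.0075, 0.1985, 0.1985, 0.1985, 0.1985, 0.1985]  mean=-1.0550  Neff=5.0744  idx=[1, 2, 3, 4, 4, 5]
step 3: w=[0.1667, 0.1667, 0.1667, 0.1667, 0.1667, 0.1667]  mean=-1.0500  Neff=6.0000  idx=[0, 1, 2, 3, 4, 5]

resampled_idx = [0, 1, 2, 3, 4, 5]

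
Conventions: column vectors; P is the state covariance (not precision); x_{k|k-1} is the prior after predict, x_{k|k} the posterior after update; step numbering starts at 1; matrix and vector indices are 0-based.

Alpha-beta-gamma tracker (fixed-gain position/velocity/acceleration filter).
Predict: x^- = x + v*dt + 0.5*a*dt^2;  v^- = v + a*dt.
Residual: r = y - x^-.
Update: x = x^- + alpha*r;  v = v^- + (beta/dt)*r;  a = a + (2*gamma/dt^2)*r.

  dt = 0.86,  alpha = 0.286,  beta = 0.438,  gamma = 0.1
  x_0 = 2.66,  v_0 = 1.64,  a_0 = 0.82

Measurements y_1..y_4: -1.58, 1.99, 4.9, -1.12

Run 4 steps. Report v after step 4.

step 1: x_pred=4.3736  r=-5.9536  x^+=2.6709  v^+=-0.6870  a^+=-0.7900
step 2: x_pred=1.7879  r=0.2021  x^+=1.8457  v^+=-1.2635  a^+=-0.7353
step 3: x_pred=0.4872  r=4.4128  x^+=1.7493  v^+=0.3516  a^+=0.4580
step 4: x_pred=2.2210  r=-3.3410  x^+=1.2655  v^+=-0.9561  a^+=-0.4455

v_post = -0.9561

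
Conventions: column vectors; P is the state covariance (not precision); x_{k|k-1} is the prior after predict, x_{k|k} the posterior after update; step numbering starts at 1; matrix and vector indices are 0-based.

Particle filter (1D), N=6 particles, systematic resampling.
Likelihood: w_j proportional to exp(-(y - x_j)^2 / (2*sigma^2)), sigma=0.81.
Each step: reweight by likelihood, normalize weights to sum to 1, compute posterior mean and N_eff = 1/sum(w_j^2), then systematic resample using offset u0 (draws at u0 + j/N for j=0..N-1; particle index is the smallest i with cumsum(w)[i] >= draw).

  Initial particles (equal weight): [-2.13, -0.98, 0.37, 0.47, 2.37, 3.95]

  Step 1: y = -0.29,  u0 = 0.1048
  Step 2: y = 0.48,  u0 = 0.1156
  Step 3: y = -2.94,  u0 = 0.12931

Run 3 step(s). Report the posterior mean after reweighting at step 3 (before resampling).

step 1: w=[0.0354, 0.3255, 0.3357, 0.3013, 0.0021, 0.0000]  mean=-0.1236  Neff=3.2192  idx=[1, 1, 2, 2, 3, 3]
step 2: w=[0.0450, 0.0450, 0.2264, 0.2264, 0.2285, 0.2285]  mean=0.2941  Neff=4.7380  idx=[2, 2, 3, 4, 5, 5]
step 3: w=[0.2084, 0.2084, 0.2084, 0.1249, 0.1249, 0.1249]  mean=0.4075  Neff=5.6454  idx=[0, 1, 2, 3, 4, 5]

post_mean = 0.4075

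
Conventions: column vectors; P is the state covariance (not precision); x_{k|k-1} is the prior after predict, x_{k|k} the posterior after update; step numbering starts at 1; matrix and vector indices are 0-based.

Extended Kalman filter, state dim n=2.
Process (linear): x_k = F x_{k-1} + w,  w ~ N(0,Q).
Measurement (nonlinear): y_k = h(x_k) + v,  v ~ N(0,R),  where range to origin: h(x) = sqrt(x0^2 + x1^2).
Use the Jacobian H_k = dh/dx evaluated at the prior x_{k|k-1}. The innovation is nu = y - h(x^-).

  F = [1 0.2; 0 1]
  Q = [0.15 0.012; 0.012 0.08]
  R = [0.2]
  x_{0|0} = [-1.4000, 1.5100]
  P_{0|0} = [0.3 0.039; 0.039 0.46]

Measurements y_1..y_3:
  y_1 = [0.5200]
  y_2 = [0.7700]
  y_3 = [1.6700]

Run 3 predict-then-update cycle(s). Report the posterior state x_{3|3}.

x_post = [-0.5067, 1.0728]

step 1: x^-=[-1.0980, 1.5100]  P^-=[0.4840 0.1430; 0.1430 0.5400]  H_jac=[-0.5881 0.8088]  S=[0.5846]  K=[-0.2891; 0.6032]  nu=[-1.3470]  x^+=[-0.7086, 0.6975]  P^+=[0.4352 0.2449; 0.2449 0.3273]
step 2: x^-=[-0.5691, 0.6975]  P^-=[0.6962 0.3224; 0.3224 0.4073]  H_jac=[-0.6322 0.7748]  S=[0.4069]  K=[-0.4679; 0.2745]  nu=[-0.1302]  x^+=[-0.5082, 0.6617]  P^+=[0.6071 0.3747; 0.3747 0.3766]
step 3: x^-=[-0.3759, 0.6617]  P^-=[0.9221 0.4620; 0.4620 0.4566]  H_jac=[-0.4939 0.8695]  S=[0.3733]  K=[-0.1439; 0.4522]  nu=[0.9090]  x^+=[-0.5067, 1.0728]  P^+=[0.9143 0.4863; 0.4863 0.3802]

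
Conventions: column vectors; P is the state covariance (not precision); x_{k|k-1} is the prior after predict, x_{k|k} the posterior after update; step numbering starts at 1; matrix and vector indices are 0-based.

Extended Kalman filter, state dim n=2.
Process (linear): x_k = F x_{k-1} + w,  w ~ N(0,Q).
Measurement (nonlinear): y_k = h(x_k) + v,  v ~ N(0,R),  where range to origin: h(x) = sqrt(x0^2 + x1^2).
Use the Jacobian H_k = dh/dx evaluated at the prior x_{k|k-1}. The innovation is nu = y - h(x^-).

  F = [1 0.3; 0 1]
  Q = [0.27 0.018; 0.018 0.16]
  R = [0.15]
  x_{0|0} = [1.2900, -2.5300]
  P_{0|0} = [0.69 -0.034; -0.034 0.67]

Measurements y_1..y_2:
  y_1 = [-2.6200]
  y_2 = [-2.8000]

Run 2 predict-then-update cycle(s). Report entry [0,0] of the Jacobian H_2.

H_jac[0,0] = 0.4529

step 1: x^-=[0.5310, -2.5300]  P^-=[0.9999 0.1850; 0.1850 0.8300]  H_jac=[0.2054 -0.9787]  S=[0.9128]  K=[0.0267; -0.8483]  nu=[-5.2051]  x^+=[0.3923, 1.8854]  P^+=[0.9993 0.2056; 0.2056 0.1732]
step 2: x^-=[0.9579, 1.8854]  P^-=[1.4082 0.2756; 0.2756 0.3332]  H_jac=[0.4529 0.8915]  S=[0.9263]  K=[0.9538; 0.4554]  nu=[-4.9148]  x^+=[-3.7300, -0.3529]  P^+=[0.5655 -0.1268; -0.1268 0.1410]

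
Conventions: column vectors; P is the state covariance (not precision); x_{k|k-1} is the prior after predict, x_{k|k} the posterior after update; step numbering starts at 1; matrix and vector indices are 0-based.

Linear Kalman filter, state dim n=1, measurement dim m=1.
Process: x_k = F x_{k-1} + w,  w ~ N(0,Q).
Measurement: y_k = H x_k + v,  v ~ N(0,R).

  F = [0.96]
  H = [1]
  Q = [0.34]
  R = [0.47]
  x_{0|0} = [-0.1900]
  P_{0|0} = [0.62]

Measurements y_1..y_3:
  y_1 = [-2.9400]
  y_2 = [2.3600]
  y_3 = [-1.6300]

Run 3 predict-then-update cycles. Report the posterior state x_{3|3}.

step 1: x^-=[-0.1824]  P^-=[0.9114]  S=[1.3814]  K=[0.6598]  nu=[-2.7576]  x^+=[-2.0018]  P^+=[0.3101]
step 2: x^-=[-1.9217]  P^-=[0.6258]  S=[1.0958]  K=[0.5711]  nu=[4.2817]  x^+=[0.5235]  P^+=[0.2684]
step 3: x^-=[0.5026]  P^-=[0.5874]  S=[1.0574]  K=[0.5555]  nu=[-2.1326]  x^+=[-0.6821]  P^+=[0.2611]

x_post = [-0.6821]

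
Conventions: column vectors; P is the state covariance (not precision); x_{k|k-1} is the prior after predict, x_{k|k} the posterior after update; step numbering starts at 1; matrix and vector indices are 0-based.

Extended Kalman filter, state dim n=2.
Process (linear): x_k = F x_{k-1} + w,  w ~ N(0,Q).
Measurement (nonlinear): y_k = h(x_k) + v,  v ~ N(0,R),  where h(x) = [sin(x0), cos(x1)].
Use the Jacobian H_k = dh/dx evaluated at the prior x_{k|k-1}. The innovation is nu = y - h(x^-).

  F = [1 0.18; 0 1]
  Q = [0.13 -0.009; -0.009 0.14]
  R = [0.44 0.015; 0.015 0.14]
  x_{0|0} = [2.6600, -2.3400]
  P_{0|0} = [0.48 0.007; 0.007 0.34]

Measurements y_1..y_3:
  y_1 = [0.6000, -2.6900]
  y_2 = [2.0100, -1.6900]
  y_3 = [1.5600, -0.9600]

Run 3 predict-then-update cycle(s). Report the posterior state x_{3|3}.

step 1: x^-=[2.2388, -2.3400]  P^-=[0.6235 0.0592; 0.0592 0.4800]  H_jac=[-0.6194 0.0000; 0.0000 0.7185]  S=[0.6792 -0.0113; -0.0113 0.3878]  K=[-0.5671 0.0931; -0.0392 0.8882]  nu=[-0.1851, -1.9944]  x^+=[2.1581, -4.1042]  P^+=[0.4006 0.0063; 0.0063 0.1723]
step 2: x^-=[1.4193, -4.1042]  P^-=[0.5384 0.0283; 0.0283 0.3123]  H_jac=[0.1509 0.0000; 0.0000 -0.8207]  S=[0.4523 0.0115; 0.0115 0.3503]  K=[0.1815 -0.0723; 0.0281 -0.7325]  nu=[1.0215, -1.1186]  x^+=[1.6855, -3.2562]  P^+=[0.5220 0.0090; 0.0090 0.1244]
step 3: x^-=[1.0994, -3.2562]  P^-=[0.6593 0.0224; 0.0224 0.2644]  H_jac=[0.4541 0.0000; 0.0000 -0.1144]  S=[0.5760 0.0138; 0.0138 0.1435]  K=[0.5214 -0.0682; 0.0228 -0.2130]  nu=[0.6691, 0.0334]  x^+=[1.4460, -3.2481]  P^+=[0.5030 0.0150; 0.0150 0.2578]

x_post = [1.4460, -3.2481]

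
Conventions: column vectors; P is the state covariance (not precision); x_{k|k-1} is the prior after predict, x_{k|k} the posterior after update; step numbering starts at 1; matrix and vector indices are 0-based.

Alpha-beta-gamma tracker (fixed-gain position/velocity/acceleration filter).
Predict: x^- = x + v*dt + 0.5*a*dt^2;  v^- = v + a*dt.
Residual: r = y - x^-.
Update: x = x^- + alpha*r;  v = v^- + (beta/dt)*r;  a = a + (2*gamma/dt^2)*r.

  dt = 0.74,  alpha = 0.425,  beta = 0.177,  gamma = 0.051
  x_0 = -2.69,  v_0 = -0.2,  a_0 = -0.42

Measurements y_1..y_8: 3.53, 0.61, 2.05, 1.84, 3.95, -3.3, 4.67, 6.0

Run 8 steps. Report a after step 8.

step 1: x_pred=-2.9530  r=6.4830  x^+=-0.1977  v^+=1.0399  a^+=0.7876
step 2: x_pred=0.7874  r=-0.1774  x^+=0.7120  v^+=1.5802  a^+=0.7545
step 3: x_pred=2.0880  r=-0.0380  x^+=2.0718  v^+=2.1295  a^+=0.7475
step 4: x_pred=3.8523  r=-2.0123  x^+=2.9971  v^+=2.2013  a^+=0.3726
step 5: x_pred=4.7281  r=-0.7781  x^+=4.3974  v^+=2.2909  a^+=0.2277
step 6: x_pred=6.1550  r=-9.4550  x^+=2.1366  v^+=0.1979  a^+=-1.5335
step 7: x_pred=1.8632  r=2.8068  x^+=3.0561  v^+=-0.2655  a^+=-1.0106
step 8: x_pred=2.5829  r=3.4171  x^+=4.0352  v^+=-0.1961  a^+=-0.3742

a_post = -0.3742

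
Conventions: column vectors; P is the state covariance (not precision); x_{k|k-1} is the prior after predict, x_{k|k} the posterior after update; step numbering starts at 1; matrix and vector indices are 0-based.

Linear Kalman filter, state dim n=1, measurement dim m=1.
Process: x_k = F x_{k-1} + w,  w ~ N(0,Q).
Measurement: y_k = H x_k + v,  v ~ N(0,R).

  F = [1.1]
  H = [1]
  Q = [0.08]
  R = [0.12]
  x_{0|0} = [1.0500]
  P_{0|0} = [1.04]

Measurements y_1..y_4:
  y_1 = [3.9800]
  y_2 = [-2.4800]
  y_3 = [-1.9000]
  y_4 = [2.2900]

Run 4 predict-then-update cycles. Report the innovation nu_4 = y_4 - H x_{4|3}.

innov = [3.5746]

step 1: x^-=[1.1550]  P^-=[1.3384]  S=[1.4584]  K=[0.9177]  nu=[2.8250]  x^+=[3.7476]  P^+=[0.1101]
step 2: x^-=[4.1223]  P^-=[0.2133]  S=[0.3333]  K=[0.6399]  nu=[-6.6023]  x^+=[-0.1026]  P^+=[0.0768]
step 3: x^-=[-0.1129]  P^-=[0.1729]  S=[0.2929]  K=[0.5903]  nu=[-1.7871]  x^+=[-1.1679]  P^+=[0.0708]
step 4: x^-=[-1.2846]  P^-=[0.1657]  S=[0.2857]  K=[0.5800]  nu=[3.5746]  x^+=[0.7887]  P^+=[0.0696]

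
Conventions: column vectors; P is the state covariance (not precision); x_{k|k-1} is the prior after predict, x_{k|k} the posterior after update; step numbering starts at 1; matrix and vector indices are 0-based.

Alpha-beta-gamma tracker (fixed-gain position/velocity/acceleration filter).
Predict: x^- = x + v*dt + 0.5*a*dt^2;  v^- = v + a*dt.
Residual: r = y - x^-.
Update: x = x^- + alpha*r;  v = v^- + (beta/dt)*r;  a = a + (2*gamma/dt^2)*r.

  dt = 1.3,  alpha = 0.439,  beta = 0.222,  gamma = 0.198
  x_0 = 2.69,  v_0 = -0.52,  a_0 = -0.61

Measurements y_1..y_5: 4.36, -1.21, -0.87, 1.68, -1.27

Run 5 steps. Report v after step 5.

v_post = 0.0051

step 1: x_pred=1.4985  r=2.8615  x^+=2.7547  v^+=-0.8244  a^+=0.0605
step 2: x_pred=1.7342  r=-2.9442  x^+=0.4417  v^+=-1.2485  a^+=-0.6294
step 3: x_pred=-1.7132  r=0.8432  x^+=-1.3430  v^+=-1.9227  a^+=-0.4318
step 4: x_pred=-4.2074  r=5.8874  x^+=-1.6228  v^+=-1.4787  a^+=0.9477
step 5: x_pred=-2.7443  r=1.4743  x^+=-2.0971  v^+=0.0051  a^+=1.2932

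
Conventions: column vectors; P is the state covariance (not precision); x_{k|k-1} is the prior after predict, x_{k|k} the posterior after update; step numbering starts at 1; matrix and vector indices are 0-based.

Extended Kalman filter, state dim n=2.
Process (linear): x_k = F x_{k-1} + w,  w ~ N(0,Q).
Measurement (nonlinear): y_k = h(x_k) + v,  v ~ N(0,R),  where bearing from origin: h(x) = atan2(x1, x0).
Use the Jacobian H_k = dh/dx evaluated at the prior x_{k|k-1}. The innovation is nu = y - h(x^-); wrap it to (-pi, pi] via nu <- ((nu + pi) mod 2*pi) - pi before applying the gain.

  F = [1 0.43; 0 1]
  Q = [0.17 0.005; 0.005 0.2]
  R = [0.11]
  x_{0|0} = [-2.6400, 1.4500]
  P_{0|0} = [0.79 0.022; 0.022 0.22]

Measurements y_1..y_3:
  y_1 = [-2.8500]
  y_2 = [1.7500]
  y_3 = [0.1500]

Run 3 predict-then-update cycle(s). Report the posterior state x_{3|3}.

x_post = [1.3107, 3.1353]

step 1: x^-=[-2.0165, 1.4500]  P^-=[1.0196 0.1216; 0.1216 0.4200]  H_jac=[-0.2351 -0.3269]  S=[0.2299]  K=[-1.2154; -0.7215]  nu=[0.9150]  x^+=[-3.1286, 0.7898]  P^+=[0.6800 -0.0800; -0.0800 0.3003]
step 2: x^-=[-2.7889, 0.7898]  P^-=[0.8367 0.0541; 0.0541 0.5003]  H_jac=[-0.0940 -0.3319]  S=[0.1759]  K=[-0.5493; -0.9731]  nu=[-1.1156]  x^+=[-2.1761, 1.8754]  P^+=[0.7837 -0.0399; -0.0399 0.3338]
step 3: x^-=[-1.3697, 1.8754]  P^-=[0.9811 0.1086; 0.1086 0.5338]  H_jac=[-0.3477 -0.2540]  S=[0.2822]  K=[-1.3065; -0.6141]  nu=[-2.0516]  x^+=[1.3107, 3.1353]  P^+=[0.4993 -0.1178; -0.1178 0.4273]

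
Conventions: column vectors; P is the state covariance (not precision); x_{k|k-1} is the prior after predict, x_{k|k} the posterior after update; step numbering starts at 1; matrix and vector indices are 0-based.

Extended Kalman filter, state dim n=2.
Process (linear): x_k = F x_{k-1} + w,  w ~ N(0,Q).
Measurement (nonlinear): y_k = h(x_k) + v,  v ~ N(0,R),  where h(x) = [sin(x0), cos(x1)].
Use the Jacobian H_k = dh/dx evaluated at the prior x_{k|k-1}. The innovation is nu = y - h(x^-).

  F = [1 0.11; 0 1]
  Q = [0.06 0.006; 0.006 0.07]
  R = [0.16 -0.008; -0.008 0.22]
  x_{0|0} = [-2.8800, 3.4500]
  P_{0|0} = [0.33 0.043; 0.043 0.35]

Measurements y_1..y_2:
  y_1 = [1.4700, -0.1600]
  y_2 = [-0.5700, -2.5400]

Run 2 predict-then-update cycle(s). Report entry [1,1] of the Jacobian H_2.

step 1: x^-=[-2.5005, 3.4500]  P^-=[0.4037 0.0875; 0.0875 0.4200]  H_jac=[-0.8014 0.0000; 0.0000 0.3035]  S=[0.4193 -0.0293; -0.0293 0.2587]  K=[-0.7705 0.0154; -0.1339 0.4776]  nu=[2.0681, 0.7928]  x^+=[-4.0818, 3.5518]  P^+=[0.1540 0.0315; 0.0315 0.3497]
step 2: x^-=[-3.6911, 3.5518]  P^-=[0.2251 0.0760; 0.0760 0.4197]  H_jac=[-0.8528 0.0000; 0.0000 0.3988]  S=[0.3237 -0.0338; -0.0338 0.2868]  K=[-0.5893 0.0361; -0.1408 0.5671]  nu=[-1.0923, -1.6230]  x^+=[-3.1060, 2.7852]  P^+=[0.1109 0.0317; 0.0317 0.3157]

H_jac[1,1] = 0.3988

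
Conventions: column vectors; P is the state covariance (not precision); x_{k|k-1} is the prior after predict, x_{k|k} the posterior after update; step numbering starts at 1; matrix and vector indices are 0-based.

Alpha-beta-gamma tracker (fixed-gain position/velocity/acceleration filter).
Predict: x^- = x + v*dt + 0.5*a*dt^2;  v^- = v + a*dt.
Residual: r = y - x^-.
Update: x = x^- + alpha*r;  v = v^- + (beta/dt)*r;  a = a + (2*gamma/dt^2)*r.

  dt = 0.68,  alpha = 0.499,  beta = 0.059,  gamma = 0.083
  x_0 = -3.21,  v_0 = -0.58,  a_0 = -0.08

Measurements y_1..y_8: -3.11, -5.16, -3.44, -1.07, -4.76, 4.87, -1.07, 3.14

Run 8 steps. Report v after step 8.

step 1: x_pred=-3.6229  r=0.5129  x^+=-3.3670  v^+=-0.5899  a^+=0.1041
step 2: x_pred=-3.7440  r=-1.4160  x^+=-4.4506  v^+=-0.6419  a^+=-0.4042
step 3: x_pred=-4.9806  r=1.5406  x^+=-4.2118  v^+=-0.7831  a^+=0.1489
step 4: x_pred=-4.7099  r=3.6399  x^+=-2.8936  v^+=-0.3661  a^+=1.4556
step 5: x_pred=-2.8060  r=-1.9540  x^+=-3.7811  v^+=0.4542  a^+=0.7541
step 6: x_pred=-3.2979  r=8.1679  x^+=0.7779  v^+=1.6756  a^+=3.6864
step 7: x_pred=2.7696  r=-3.8396  x^+=0.8536  v^+=3.8492  a^+=2.3079
step 8: x_pred=4.0047  r=-0.8647  x^+=3.5732  v^+=5.3436  a^+=1.9975

v_post = 5.3436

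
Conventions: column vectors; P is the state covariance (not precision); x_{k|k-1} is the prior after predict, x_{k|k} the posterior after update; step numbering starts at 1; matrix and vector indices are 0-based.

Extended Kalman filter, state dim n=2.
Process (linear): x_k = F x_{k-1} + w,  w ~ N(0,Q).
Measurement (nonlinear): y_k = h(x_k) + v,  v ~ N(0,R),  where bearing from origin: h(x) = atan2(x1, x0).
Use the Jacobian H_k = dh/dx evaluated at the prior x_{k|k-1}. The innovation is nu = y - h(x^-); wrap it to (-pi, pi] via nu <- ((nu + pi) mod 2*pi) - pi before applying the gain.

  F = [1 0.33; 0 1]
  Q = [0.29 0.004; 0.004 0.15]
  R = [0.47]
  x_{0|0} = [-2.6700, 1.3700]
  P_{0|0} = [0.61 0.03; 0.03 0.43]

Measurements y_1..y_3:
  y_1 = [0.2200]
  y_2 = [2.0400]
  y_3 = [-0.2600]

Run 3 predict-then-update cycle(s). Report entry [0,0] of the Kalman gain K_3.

step 1: x^-=[-2.2179, 1.3700]  P^-=[0.9666 0.1759; 0.1759 0.5800]  H_jac=[-0.2016 -0.3264]  S=[0.5942]  K=[-0.4245; -0.3782]  nu=[-2.3683]  x^+=[-1.2125, 2.2657]  P^+=[0.8595 0.0805; 0.0805 0.4950]
step 2: x^-=[-0.4648, 2.2657]  P^-=[1.2566 0.2478; 0.2478 0.6450]  H_jac=[-0.4235 -0.0869]  S=[0.7185]  K=[-0.7707; -0.2241]  nu=[0.2669]  x^+=[-0.6704, 2.2059]  P^+=[0.8298 0.1238; 0.1238 0.6089]
step 3: x^-=[0.0575, 2.2059]  P^-=[1.2678 0.3287; 0.3287 0.7589]  H_jac=[-0.4530 0.0118]  S=[0.7268]  K=[-0.7849; -0.1926]  nu=[-1.8047]  x^+=[1.4741, 2.5534]  P^+=[0.8201 0.2189; 0.2189 0.7320]

K[0,0] = -0.7849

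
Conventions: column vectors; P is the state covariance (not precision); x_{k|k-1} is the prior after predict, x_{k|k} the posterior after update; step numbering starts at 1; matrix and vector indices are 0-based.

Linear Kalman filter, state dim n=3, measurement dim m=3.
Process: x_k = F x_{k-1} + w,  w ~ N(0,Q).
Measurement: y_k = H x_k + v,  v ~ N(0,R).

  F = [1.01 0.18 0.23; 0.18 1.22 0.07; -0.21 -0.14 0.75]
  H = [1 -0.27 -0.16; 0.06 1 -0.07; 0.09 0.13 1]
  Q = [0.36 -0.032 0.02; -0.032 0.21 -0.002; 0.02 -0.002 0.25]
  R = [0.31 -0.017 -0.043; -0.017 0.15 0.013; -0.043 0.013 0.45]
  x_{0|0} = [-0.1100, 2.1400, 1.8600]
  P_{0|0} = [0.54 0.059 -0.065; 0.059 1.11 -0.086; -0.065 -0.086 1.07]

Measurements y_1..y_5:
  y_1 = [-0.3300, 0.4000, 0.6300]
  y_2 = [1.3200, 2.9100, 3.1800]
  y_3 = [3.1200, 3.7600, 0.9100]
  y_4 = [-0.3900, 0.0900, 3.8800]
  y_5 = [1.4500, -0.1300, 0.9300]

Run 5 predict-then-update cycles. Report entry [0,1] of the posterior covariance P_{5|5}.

P_post[0,1] = 0.0061

step 1: x^-=[0.7019, 2.7212, 1.1185]  P^-=[0.9876 0.3693 -0.0034; 0.3693 1.8944 -0.2581; -0.0034 -0.2581 0.9394]  S=[1.2391 -0.0588 -0.0602; -0.0588 2.1331 -0.0210; -0.0602 -0.0210 1.3704]  K=[0.7340 0.2225 0.1330; -0.0371 0.9062 0.0279; -0.0429 -0.1466 0.6567]  nu=[-0.1182, -2.2850, -0.9054]  x^+=[-0.0138, 0.6296, 0.8641]  P^+=[0.2223 0.0100 0.0099; 0.0100 0.1368 0.0072; 0.0099 0.0072 0.2936]
step 2: x^-=[0.2981, 0.8261, 0.5628]  P^-=[0.6156 0.0590 0.0260; 0.0590 0.4282 -0.0134; 0.0260 -0.0134 0.4236]  S=[0.9263 -0.0330 -0.0346; -0.0330 0.5912 0.0362; -0.0346 0.0362 0.8884]  K=[0.6540 0.1886 0.1181; -0.0319 0.7286 0.0226; -0.0268 -0.1012 0.4806]  nu=[1.3350, 2.1054, 2.4830]  x^+=[1.8614, 2.3737, 1.5073]  P^+=[0.1979 0.0074 0.0087; 0.0074 0.1101 0.0060; 0.0087 0.0060 0.2145]
step 3: x^-=[2.6539, 3.3364, 0.4072]  P^-=[0.5840 0.0438 0.0177; 0.0438 0.3859 -0.0126; 0.0177 -0.0126 0.3780]  S=[0.9014 -0.0385 -0.0387; -0.0385 0.5467 0.0326; -0.0387 0.0326 0.8402]  K=[0.6442 0.1805 0.1131; -0.0337 0.7087 0.0203; -0.0284 -0.0985 0.4523]  nu=[1.4321, 0.2928, -0.1698]  x^+=[3.6101, 3.4923, 0.2608]  P^+=[0.1946 0.0064 0.0072; 0.0064 0.1071 0.0053; 0.0072 0.0053 0.2022]
step 4: x^-=[4.3348, 4.9287, -1.0514]  P^-=[0.5788 0.0406 0.0154; 0.0406 0.3806 -0.0132; 0.0154 -0.0132 0.3714]  S=[0.8981 -0.0403 -0.0404; -0.0403 0.5411 0.0314; -0.0404 0.0314 0.8328]  K=[0.6426 0.1786 0.1118; -0.0343 0.7059 0.0197; -0.0294 -0.0988 0.4479]  nu=[-3.5623, -5.1724, 3.9005]  x^+=[1.5579, 1.4766, 1.3112]  P^+=[0.1941 0.0061 0.0067; 0.0061 0.1067 0.0051; 0.0067 0.0051 0.2002]
step 5: x^-=[2.1408, 2.1736, 0.4495]  P^-=[0.5778 0.0400 0.0149; 0.0400 0.3799 -0.0133; 0.0149 -0.0133 0.3705]  S=[0.8975 -0.0407 -0.0408; -0.0407 0.5403 0.0311; -0.0408 0.0311 0.8317]  K=[0.6423 0.1782 0.1115; -0.0345 0.7055 0.0196; -0.0296 -0.0990 0.4472]  nu=[-0.0320, -2.4006, 0.0052]  x^+=[1.6930, 0.4812, 0.6904]  P^+=[0.1940 0.0061 0.0066; 0.0061 0.1067 0.0051; 0.0066 0.0051 0.2000]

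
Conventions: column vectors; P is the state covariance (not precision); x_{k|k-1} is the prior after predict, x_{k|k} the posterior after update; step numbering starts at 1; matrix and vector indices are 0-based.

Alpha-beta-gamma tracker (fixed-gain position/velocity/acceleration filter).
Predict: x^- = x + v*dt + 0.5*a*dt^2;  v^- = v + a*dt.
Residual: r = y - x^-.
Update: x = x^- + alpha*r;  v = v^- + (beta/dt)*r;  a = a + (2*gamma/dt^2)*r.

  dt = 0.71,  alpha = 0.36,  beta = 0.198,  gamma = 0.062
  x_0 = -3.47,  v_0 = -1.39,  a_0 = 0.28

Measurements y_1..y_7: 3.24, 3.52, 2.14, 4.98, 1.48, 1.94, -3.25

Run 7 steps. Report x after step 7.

x_post = 4.1574

step 1: x_pred=-4.3863  r=7.6263  x^+=-1.6408  v^+=0.9356  a^+=2.1559
step 2: x_pred=-0.4332  r=3.9532  x^+=0.9900  v^+=3.5687  a^+=3.1284
step 3: x_pred=4.3123  r=-2.1723  x^+=3.5303  v^+=5.1841  a^+=2.5940
step 4: x_pred=7.8648  r=-2.8848  x^+=6.8263  v^+=6.2214  a^+=1.8844
step 5: x_pred=11.7184  r=-10.2384  x^+=8.0326  v^+=4.7041  a^+=-0.6341
step 6: x_pred=11.2126  r=-9.2726  x^+=7.8745  v^+=1.6680  a^+=-2.9150
step 7: x_pred=8.3241  r=-11.5741  x^+=4.1574  v^+=-3.6293  a^+=-5.7620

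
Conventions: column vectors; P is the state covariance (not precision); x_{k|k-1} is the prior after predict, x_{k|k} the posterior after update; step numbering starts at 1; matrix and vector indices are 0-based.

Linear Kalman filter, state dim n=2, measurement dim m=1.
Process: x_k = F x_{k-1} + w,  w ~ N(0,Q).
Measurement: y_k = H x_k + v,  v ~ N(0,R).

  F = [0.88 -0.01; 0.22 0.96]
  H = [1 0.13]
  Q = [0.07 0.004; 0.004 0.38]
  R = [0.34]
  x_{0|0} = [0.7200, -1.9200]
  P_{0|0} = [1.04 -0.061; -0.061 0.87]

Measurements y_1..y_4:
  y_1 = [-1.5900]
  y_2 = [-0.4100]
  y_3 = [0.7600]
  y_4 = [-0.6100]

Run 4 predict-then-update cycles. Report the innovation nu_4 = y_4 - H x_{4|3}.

step 1: x^-=[0.6528, -1.6848]  P^-=[0.8765 0.1456; 0.1456 1.2064]  S=[1.2748]  K=[0.7024; 0.2372]  nu=[-2.0238]  x^+=[-0.7688, -2.1649]  P^+=[0.2475 -0.0668; -0.0668 1.1346]
step 2: x^-=[-0.6549, -2.2474]  P^-=[0.2630 -0.0153; -0.0153 1.4094]  S=[0.6228]  K=[0.4190; 0.2696]  nu=[0.5371]  x^+=[-0.4298, -2.1026]  P^+=[0.1536 -0.0857; -0.0857 1.3641]
step 3: x^-=[-0.3572, -2.1131]  P^-=[0.1906 -0.0515; -0.0515 1.6084]  S=[0.5444]  K=[0.3378; 0.2894]  nu=[1.3919]  x^+=[0.1130, -1.7102]  P^+=[0.1285 -0.1048; -0.1048 1.5628]
step 4: x^-=[0.1165, -1.6170]  P^-=[0.1715 -0.0744; -0.0744 1.7823]  S=[0.5223]  K=[0.3098; 0.3012]  nu=[-0.5163]  x^+=[-0.0435, -1.7725]  P^+=[0.1214 -0.1231; -0.1231 1.7349]

innov = [-0.5163]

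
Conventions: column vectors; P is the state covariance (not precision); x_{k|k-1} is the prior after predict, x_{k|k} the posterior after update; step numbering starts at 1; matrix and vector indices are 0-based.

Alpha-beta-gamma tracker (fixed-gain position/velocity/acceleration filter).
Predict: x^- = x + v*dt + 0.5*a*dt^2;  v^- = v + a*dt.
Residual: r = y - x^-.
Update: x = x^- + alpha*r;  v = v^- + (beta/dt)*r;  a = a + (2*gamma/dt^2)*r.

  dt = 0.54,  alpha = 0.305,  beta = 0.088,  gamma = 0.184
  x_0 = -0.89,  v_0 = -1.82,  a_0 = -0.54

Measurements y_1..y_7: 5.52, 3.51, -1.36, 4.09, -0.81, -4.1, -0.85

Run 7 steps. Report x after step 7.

step 1: x_pred=-1.9515  r=7.4715  x^+=0.3273  v^+=-0.8940  a^+=8.8891
step 2: x_pred=1.1405  r=2.3695  x^+=1.8632  v^+=4.2922  a^+=11.8794
step 3: x_pred=5.9130  r=-7.2730  x^+=3.6948  v^+=9.5218  a^+=2.7008
step 4: x_pred=9.2303  r=-5.1403  x^+=7.6625  v^+=10.1426  a^+=-3.7864
step 5: x_pred=12.5875  r=-13.3975  x^+=8.5012  v^+=5.9146  a^+=-20.6940
step 6: x_pred=8.6780  r=-12.7780  x^+=4.7807  v^+=-7.3424  a^+=-36.8198
step 7: x_pred=-4.5526  r=3.7026  x^+=-3.4233  v^+=-26.6218  a^+=-32.1472

x_post = -3.4233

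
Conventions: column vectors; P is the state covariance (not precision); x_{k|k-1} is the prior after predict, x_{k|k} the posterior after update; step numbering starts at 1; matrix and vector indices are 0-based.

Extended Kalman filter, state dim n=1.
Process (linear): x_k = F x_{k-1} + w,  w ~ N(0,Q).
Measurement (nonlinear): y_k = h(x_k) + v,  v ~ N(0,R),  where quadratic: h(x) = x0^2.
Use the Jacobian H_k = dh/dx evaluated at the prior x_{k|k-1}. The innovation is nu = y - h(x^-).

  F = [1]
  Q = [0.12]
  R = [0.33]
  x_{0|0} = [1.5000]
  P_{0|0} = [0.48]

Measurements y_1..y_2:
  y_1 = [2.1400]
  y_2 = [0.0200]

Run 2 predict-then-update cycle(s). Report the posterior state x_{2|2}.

step 1: x^-=[1.5000]  P^-=[0.6000]  H_jac=[3.0000]  S=[5.7300]  K=[0.3141]  nu=[-0.1100]  x^+=[1.4654]  P^+=[0.0346]
step 2: x^-=[1.4654]  P^-=[0.1546]  H_jac=[2.9309]  S=[1.6576]  K=[0.2733]  nu=[-2.1275]  x^+=[0.8841]  P^+=[0.0308]

x_post = [0.8841]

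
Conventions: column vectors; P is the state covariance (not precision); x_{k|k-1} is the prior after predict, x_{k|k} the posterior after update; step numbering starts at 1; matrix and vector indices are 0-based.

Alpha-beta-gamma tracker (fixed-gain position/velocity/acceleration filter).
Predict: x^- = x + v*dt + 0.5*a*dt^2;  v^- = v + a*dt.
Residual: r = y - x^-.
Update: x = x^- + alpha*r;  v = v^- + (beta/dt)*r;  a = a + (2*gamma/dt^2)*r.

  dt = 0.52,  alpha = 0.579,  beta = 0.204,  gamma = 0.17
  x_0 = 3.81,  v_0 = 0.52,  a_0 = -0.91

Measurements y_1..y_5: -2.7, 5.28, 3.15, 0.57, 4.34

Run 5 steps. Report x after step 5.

x_post = 2.9485

step 1: x_pred=3.9574  r=-6.6574  x^+=0.1028  v^+=-2.5649  a^+=-9.2810
step 2: x_pred=-2.4858  r=7.7658  x^+=2.0106  v^+=-4.3444  a^+=0.4837
step 3: x_pred=-0.1831  r=3.3331  x^+=1.7468  v^+=-2.7853  a^+=4.6748
step 4: x_pred=0.9304  r=-0.3604  x^+=0.7217  v^+=-0.4958  a^+=4.2216
step 5: x_pred=1.0347  r=3.3053  x^+=2.9485  v^+=2.9961  a^+=8.3777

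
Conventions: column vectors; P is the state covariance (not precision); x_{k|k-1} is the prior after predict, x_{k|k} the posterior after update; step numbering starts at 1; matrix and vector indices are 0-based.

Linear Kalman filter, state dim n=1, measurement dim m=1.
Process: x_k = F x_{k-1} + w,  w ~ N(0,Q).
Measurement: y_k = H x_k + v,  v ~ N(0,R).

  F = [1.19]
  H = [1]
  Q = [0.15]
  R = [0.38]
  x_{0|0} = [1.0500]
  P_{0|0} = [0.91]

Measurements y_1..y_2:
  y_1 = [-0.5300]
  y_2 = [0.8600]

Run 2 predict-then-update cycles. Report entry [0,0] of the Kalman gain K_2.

step 1: x^-=[1.2495]  P^-=[1.4387]  S=[1.8187]  K=[0.7911]  nu=[-1.7795]  x^+=[-0.1582]  P^+=[0.3006]
step 2: x^-=[-0.1882]  P^-=[0.5757]  S=[0.9557]  K=[0.6024]  nu=[1.0482]  x^+=[0.4432]  P^+=[0.2289]

K[0,0] = 0.6024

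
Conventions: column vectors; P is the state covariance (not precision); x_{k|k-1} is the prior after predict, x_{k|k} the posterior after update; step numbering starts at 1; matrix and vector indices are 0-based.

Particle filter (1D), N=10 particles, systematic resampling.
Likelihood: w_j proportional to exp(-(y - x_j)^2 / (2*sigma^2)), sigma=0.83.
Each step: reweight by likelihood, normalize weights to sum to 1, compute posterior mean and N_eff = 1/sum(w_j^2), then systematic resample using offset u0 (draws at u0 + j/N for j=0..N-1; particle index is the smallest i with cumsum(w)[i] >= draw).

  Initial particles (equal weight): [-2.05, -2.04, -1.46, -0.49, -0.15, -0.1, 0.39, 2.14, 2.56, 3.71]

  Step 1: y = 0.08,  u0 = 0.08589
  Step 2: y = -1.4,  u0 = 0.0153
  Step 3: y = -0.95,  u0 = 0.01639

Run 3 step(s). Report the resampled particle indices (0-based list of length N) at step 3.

step 1: w=[0.0093, 0.0096, 0.0450, 0.1988, 0.2422, 0.2458, 0.2347, 0.0116, 0.0029, 0.0000]  mean=-0.1391  Neff=4.6287  idx=[3, 3, 4, 4, 4, 5, 5, 6, 6, 7]
step 2: w=[0.1928, 0.1928, 0.1131, 0.1131, 0.1131, 0.1031, 0.1031, 0.0344, 0.0344, 0.0000]  mean=-0.2336  Neff=7.3334  idx=[0, 0, 1, 1, 2, 3, 4, 4, 5, 6]
step 3: w=[0.1203, 0.1203, 0.1203, 0.1203, 0.0882, 0.0882, 0.0882, 0.0882, 0.0830, 0.0830]  mean=-0.3053  Neff=9.7289  idx=[0, 0, 1, 2, 3, 4, 5, 6, 7, 8]

resampled_idx = [0, 0, 1, 2, 3, 4, 5, 6, 7, 8]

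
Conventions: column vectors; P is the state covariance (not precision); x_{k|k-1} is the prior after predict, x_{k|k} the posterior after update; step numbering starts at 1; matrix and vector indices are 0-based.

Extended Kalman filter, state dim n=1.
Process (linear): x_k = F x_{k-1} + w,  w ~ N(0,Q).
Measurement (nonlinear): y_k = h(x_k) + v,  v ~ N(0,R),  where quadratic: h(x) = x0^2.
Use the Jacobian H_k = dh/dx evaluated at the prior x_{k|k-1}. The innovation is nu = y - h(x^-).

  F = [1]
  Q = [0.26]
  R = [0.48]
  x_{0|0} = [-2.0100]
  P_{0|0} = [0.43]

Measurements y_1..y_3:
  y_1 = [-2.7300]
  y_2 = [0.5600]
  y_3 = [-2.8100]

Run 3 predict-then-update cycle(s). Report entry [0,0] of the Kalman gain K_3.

step 1: x^-=[-2.0100]  P^-=[0.6900]  H_jac=[-4.0200]  S=[11.6307]  K=[-0.2385]  nu=[-6.7701]  x^+=[-0.3954]  P^+=[0.0285]
step 2: x^-=[-0.3954]  P^-=[0.2885]  H_jac=[-0.7908]  S=[0.6604]  K=[-0.3454]  nu=[0.4037]  x^+=[-0.5348]  P^+=[0.2097]
step 3: x^-=[-0.5348]  P^-=[0.4697]  H_jac=[-1.0697]  S=[1.0174]  K=[-0.4938]  nu=[-3.0961]  x^+=[0.9940]  P^+=[0.2216]

K[0,0] = -0.4938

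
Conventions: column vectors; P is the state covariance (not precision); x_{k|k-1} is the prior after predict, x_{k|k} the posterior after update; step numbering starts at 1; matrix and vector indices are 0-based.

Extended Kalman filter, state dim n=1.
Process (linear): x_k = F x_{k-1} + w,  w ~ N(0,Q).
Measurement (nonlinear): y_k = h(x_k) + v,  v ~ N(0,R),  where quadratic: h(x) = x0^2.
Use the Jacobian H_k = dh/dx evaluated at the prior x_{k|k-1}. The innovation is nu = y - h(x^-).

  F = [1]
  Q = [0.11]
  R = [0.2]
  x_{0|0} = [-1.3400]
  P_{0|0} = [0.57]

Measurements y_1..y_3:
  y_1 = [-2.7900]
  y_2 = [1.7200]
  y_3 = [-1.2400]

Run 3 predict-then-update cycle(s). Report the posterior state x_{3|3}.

x_post = [-0.0324]

step 1: x^-=[-1.3400]  P^-=[0.6800]  H_jac=[-2.6800]  S=[5.0840]  K=[-0.3585]  nu=[-4.5856]  x^+=[0.3037]  P^+=[0.0268]
step 2: x^-=[0.3037]  P^-=[0.1368]  H_jac=[0.6075]  S=[0.2505]  K=[0.3317]  nu=[1.6277]  x^+=[0.8436]  P^+=[0.1092]
step 3: x^-=[0.8436]  P^-=[0.2192]  H_jac=[1.6872]  S=[0.8240]  K=[0.4488]  nu=[-1.9517]  x^+=[-0.0324]  P^+=[0.0532]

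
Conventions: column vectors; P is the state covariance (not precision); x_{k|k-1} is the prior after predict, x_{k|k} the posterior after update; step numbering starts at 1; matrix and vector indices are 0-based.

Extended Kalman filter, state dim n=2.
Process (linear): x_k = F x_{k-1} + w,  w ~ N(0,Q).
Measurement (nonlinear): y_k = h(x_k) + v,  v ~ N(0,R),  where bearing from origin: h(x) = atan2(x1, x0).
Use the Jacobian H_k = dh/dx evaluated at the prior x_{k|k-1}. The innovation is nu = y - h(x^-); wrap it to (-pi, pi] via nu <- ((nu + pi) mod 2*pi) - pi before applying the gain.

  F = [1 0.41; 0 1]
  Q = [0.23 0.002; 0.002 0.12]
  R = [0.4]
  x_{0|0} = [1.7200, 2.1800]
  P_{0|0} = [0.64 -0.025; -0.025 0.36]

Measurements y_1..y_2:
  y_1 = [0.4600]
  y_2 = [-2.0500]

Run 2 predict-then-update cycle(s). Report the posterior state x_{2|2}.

x_post = [4.1062, 1.6624]

step 1: x^-=[2.6138, 2.1800]  P^-=[0.9100 0.1246; 0.1246 0.4800]  H_jac=[-0.1882 0.2256]  S=[0.4461]  K=[-0.3209; 0.1902]  nu=[-0.2352]  x^+=[2.6893, 2.1353]  P^+=[0.8641 0.1518; 0.1518 0.4639]
step 2: x^-=[3.5647, 2.1353]  P^-=[1.2966 0.3440; 0.3440 0.5839]  H_jac=[-0.1237 0.2065]  S=[0.4271]  K=[-0.2091; 0.1826]  nu=[-2.5897]  x^+=[4.1062, 1.6624]  P^+=[1.2779 0.3603; 0.3603 0.5696]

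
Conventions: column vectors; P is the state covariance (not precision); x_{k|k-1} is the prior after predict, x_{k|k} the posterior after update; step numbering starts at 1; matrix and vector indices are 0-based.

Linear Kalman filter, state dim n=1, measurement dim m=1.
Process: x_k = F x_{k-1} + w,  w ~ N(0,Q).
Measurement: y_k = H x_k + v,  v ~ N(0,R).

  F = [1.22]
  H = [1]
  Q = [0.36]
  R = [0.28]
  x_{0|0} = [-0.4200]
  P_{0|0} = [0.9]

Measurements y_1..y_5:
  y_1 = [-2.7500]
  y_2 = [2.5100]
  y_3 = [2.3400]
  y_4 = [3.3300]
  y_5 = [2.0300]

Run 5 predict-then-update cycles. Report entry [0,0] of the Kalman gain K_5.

step 1: x^-=[-0.5124]  P^-=[1.6996]  S=[1.9796]  K=[0.8586]  nu=[-2.2376]  x^+=[-2.4335]  P^+=[0.2404]
step 2: x^-=[-2.9689]  P^-=[0.7178]  S=[0.9978]  K=[0.7194]  nu=[5.4789]  x^+=[0.9725]  P^+=[0.2014]
step 3: x^-=[1.1865]  P^-=[0.6598]  S=[0.9398]  K=[0.7021]  nu=[1.1535]  x^+=[1.9963]  P^+=[0.1966]
step 4: x^-=[2.4355]  P^-=[0.6526]  S=[0.9326]  K=[0.6998]  nu=[0.8945]  x^+=[3.0614]  P^+=[0.1959]
step 5: x^-=[3.7350]  P^-=[0.6516]  S=[0.9316]  K=[0.6995]  nu=[-1.7050]  x^+=[2.5424]  P^+=[0.1958]

K[0,0] = 0.6995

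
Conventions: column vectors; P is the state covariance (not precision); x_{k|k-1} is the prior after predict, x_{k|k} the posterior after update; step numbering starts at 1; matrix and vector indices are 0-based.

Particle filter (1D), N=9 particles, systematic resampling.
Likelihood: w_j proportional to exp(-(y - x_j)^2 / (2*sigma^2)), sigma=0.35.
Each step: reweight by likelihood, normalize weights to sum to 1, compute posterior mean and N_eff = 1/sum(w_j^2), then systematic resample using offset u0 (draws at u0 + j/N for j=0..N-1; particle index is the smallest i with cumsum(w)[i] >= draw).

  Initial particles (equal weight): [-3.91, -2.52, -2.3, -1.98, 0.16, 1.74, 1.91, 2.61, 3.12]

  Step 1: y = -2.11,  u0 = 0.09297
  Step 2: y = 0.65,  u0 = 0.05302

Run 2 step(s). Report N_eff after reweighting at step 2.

step 1: w=[0.0000, 0.2189, 0.3752, 0.4058, 0.0000, 0.0000, 0.0000, 0.0000, 0.0000]  mean=-2.2183  Neff=2.8294  idx=[1, 1, 2, 2, 2, 3, 3, 3, 3]
step 2: w=[0.0000, 0.0000, 0.0002, 0.0002, 0.0002, 0.2499, 0.2499, 0.2499, 0.2499]  mean=-1.9802  Neff=4.0041  idx=[5, 5, 6, 6, 6, 7, 7, 8, 8]

N_eff = 4.0041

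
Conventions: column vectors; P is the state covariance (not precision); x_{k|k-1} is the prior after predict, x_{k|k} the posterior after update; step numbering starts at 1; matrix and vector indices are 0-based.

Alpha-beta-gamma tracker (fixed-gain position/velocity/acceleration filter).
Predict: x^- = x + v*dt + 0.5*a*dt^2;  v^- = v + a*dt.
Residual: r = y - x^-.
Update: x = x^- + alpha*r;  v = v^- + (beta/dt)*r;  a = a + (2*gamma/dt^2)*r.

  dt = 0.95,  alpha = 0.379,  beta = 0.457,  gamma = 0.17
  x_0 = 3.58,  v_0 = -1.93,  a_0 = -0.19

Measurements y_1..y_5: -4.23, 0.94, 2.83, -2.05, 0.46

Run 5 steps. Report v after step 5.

step 1: x_pred=1.6608  r=-5.8908  x^+=-0.5718  v^+=-4.9443  a^+=-2.4092
step 2: x_pred=-6.3561  r=7.2961  x^+=-3.5909  v^+=-3.7233  a^+=0.3394
step 3: x_pred=-6.9748  r=9.8048  x^+=-3.2588  v^+=1.3158  a^+=4.0332
step 4: x_pred=-0.1888  r=-1.8612  x^+=-0.8942  v^+=4.2520  a^+=3.3320
step 5: x_pred=4.6488  r=-4.1888  x^+=3.0612  v^+=5.4024  a^+=1.7540

v_post = 5.4024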